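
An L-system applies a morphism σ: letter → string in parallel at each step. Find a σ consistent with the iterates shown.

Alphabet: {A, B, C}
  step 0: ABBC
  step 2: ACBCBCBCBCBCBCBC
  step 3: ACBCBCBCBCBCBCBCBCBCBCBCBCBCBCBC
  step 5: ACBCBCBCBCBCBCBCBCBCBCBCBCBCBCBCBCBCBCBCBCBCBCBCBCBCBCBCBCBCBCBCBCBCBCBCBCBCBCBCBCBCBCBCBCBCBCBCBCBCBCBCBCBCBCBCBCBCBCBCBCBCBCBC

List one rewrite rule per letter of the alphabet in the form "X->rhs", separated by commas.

  step 2 ⇒ step 3: ACBCBCBCBCBCBCBC ⇒ AC·BC·BC·BC·BC·BC·BC·BC·BC·BC·BC·BC·BC·BC·BC·BC
    A ↦ AC
    B ↦ BC
    C ↦ BC

A->AC, B->BC, C->BC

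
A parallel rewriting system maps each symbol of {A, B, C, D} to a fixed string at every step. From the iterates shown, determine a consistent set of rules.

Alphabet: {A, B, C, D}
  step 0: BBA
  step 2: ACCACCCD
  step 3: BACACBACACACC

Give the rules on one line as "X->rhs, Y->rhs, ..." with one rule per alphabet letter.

  step 2 ⇒ step 3: ACCACCCD ⇒ B·AC·AC·B·AC·AC·AC·C
    A ↦ B
    C ↦ AC
    D ↦ C
    B ↦ CD  (constrained at step 0)

A->B, B->CD, C->AC, D->C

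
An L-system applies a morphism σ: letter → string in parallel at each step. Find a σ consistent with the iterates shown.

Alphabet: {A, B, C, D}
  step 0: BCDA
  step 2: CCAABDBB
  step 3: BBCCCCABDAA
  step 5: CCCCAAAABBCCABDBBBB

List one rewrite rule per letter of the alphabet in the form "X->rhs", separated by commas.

  step 2 ⇒ step 3: CCAABDBB ⇒ B·B·CC·CC·A·BD·A·A
    A ↦ CC
    B ↦ A
    C ↦ B
    D ↦ BD

A->CC, B->A, C->B, D->BD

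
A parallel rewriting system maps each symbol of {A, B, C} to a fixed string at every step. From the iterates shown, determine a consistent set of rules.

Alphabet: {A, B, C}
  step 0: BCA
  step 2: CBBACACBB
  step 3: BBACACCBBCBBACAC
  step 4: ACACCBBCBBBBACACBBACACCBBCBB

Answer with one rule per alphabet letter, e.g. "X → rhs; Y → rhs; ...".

  step 3 ⇒ step 4: BBACACCBBCBBACAC ⇒ AC·AC·C·BB·C·BB·BB·AC·AC·BB·AC·AC·C·BB·C·BB
    A ↦ C
    B ↦ AC
    C ↦ BB

A->C, B->AC, C->BB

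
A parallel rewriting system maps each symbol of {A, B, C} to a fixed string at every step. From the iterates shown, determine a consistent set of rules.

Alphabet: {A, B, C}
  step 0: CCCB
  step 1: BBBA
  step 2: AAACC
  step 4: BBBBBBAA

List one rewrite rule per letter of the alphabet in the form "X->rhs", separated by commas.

A->CC, B->A, C->B

  step 1 ⇒ step 2: BBBA ⇒ A·A·A·CC
    A ↦ CC
    B ↦ A
  step 0 ⇒ step 1: CCCB ⇒ B·B·B·A
    C ↦ B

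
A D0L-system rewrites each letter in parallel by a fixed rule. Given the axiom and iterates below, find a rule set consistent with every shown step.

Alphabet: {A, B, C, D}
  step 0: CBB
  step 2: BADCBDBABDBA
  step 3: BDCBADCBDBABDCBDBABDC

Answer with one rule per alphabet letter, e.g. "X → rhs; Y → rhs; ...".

  step 2 ⇒ step 3: BADCBDBABDBA ⇒ BD·C·BA·DC·BD·BA·BD·C·BD·BA·BD·C
    A ↦ C
    B ↦ BD
    C ↦ DC
    D ↦ BA

A->C, B->BD, C->DC, D->BA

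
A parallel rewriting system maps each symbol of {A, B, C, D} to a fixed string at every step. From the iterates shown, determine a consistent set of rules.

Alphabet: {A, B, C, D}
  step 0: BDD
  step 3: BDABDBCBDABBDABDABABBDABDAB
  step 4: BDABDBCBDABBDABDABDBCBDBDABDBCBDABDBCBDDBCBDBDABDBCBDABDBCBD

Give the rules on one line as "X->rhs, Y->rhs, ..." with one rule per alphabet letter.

  step 3 ⇒ step 4: BDABDBCBDABBDABDABABBDABDAB ⇒ BD·AB·DBC·BD·AB·BD·A·BD·AB·DBC·BD·BD·AB·DBC·BD·AB·DBC·BD·DBC·BD·BD·AB·DBC·BD·AB·DBC·BD
    A ↦ DBC
    B ↦ BD
    C ↦ A
    D ↦ AB

A->DBC, B->BD, C->A, D->AB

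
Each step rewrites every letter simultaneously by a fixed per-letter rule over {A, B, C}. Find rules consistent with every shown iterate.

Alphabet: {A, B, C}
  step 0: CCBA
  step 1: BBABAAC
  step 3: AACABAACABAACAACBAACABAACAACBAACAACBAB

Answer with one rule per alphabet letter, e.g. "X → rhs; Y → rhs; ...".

  step 0 ⇒ step 1: CCBA ⇒ B·B·AB·AAC
    A ↦ AAC
    B ↦ AB
    C ↦ B

A->AAC, B->AB, C->B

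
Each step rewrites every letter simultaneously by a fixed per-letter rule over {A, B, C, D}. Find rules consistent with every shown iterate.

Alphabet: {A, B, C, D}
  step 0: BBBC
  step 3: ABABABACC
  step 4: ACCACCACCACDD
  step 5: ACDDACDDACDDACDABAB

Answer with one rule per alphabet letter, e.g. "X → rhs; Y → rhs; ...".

A->AC, B->C, C->D, D->AB

  step 4 ⇒ step 5: ACCACCACCACDD ⇒ AC·D·D·AC·D·D·AC·D·D·AC·D·AB·AB
    A ↦ AC
    C ↦ D
    D ↦ AB
  step 3 ⇒ step 4: ABABABACC ⇒ AC·C·AC·C·AC·C·AC·D·D
    B ↦ C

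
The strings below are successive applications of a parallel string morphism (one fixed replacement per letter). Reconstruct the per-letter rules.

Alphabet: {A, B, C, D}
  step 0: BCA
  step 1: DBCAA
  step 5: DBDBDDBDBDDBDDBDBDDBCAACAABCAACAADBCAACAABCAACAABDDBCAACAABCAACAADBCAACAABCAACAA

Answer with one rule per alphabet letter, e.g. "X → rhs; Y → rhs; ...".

  step 0 ⇒ step 1: BCA ⇒ D·B·CAA
    A ↦ CAA
    B ↦ D
    C ↦ B
    D ↦ BD  (constrained at step 1)

A->CAA, B->D, C->B, D->BD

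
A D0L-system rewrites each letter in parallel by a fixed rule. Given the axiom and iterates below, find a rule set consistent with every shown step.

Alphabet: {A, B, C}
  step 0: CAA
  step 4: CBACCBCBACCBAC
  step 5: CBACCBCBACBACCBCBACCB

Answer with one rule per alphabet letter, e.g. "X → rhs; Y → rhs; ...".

  step 4 ⇒ step 5: CBACCBCBACCBAC ⇒ CB·A·C·CB·CB·A·CB·A·C·CB·CB·A·C·CB
    A ↦ C
    B ↦ A
    C ↦ CB

A->C, B->A, C->CB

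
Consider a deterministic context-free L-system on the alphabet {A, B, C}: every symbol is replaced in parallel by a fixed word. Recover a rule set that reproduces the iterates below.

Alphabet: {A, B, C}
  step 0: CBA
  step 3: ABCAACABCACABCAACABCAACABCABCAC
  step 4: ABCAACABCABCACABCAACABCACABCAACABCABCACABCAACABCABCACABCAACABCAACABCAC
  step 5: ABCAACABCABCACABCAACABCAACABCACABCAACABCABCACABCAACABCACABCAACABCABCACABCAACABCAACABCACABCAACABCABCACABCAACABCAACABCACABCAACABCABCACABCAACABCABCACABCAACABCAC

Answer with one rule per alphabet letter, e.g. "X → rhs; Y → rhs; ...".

  step 4 ⇒ step 5: ABCAACABCABCACABCAACABCACABCAACABCABCACABCAACABCABCACABCAACABCAACABCAC ⇒ ABC·A·AC·ABC·ABC·AC·ABC·A·AC·ABC·A·AC·ABC·AC·ABC·A·AC·ABC·ABC·AC·ABC·A·AC·ABC·AC·ABC·A·AC·ABC·ABC·AC·ABC·A·AC·ABC·A·AC·ABC·AC·ABC·A·AC·ABC·ABC·AC·ABC·A·AC·ABC·A·AC·ABC·AC·ABC·A·AC·ABC·ABC·AC·ABC·A·AC·ABC·ABC·AC·ABC·A·AC·ABC·AC
    A ↦ ABC
    B ↦ A
    C ↦ AC

A->ABC, B->A, C->AC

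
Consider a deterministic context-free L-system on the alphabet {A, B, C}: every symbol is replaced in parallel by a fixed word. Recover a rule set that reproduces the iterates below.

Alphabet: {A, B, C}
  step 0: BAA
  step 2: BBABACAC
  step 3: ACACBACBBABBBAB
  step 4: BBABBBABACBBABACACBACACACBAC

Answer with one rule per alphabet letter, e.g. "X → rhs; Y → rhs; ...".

A->B, B->AC, C->BAB

  step 3 ⇒ step 4: ACACBACBBABBBAB ⇒ B·BAB·B·BAB·AC·B·BAB·AC·AC·B·AC·AC·AC·B·AC
    A ↦ B
    B ↦ AC
    C ↦ BAB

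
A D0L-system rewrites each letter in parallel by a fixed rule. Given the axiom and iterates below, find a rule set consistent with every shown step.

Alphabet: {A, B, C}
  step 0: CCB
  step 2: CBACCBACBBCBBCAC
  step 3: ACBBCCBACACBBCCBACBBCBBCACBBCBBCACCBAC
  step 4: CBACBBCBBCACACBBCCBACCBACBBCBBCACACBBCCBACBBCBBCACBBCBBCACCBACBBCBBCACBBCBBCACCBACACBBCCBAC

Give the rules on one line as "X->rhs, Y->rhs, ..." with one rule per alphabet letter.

A->CB, B->BBC, C->AC

  step 3 ⇒ step 4: ACBBCCBACACBBCCBACBBCBBCACBBCBBCACCBAC ⇒ CB·AC·BBC·BBC·AC·AC·BBC·CB·AC·CB·AC·BBC·BBC·AC·AC·BBC·CB·AC·BBC·BBC·AC·BBC·BBC·AC·CB·AC·BBC·BBC·AC·BBC·BBC·AC·CB·AC·AC·BBC·CB·AC
    A ↦ CB
    B ↦ BBC
    C ↦ AC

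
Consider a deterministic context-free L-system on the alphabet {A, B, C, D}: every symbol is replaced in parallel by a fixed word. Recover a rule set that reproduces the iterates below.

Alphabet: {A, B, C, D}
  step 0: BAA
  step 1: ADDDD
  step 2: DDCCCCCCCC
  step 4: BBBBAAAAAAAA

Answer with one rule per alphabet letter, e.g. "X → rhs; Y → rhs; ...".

A->DD, B->A, C->B, D->CC

  step 1 ⇒ step 2: ADDDD ⇒ DD·CC·CC·CC·CC
    A ↦ DD
    D ↦ CC
  step 0 ⇒ step 1: BAA ⇒ A·DD·DD
    B ↦ A
    C ↦ B  (constrained at step 2)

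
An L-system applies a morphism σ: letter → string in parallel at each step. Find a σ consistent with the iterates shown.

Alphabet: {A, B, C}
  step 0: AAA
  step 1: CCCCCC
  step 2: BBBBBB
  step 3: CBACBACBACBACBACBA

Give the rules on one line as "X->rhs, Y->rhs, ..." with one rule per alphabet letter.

A->CC, B->CBA, C->B

  step 2 ⇒ step 3: BBBBBB ⇒ CBA·CBA·CBA·CBA·CBA·CBA
    B ↦ CBA
  step 0 ⇒ step 1: AAA ⇒ CC·CC·CC
    A ↦ CC
  step 1 ⇒ step 2: CCCCCC ⇒ B·B·B·B·B·B
    C ↦ B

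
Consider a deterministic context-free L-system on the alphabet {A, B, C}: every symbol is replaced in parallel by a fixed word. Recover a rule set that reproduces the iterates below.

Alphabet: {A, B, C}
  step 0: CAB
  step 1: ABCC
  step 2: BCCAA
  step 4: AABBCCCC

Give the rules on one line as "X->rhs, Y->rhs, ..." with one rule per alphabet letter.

  step 1 ⇒ step 2: ABCC ⇒ B·CC·A·A
    A ↦ B
    B ↦ CC
    C ↦ A

A->B, B->CC, C->A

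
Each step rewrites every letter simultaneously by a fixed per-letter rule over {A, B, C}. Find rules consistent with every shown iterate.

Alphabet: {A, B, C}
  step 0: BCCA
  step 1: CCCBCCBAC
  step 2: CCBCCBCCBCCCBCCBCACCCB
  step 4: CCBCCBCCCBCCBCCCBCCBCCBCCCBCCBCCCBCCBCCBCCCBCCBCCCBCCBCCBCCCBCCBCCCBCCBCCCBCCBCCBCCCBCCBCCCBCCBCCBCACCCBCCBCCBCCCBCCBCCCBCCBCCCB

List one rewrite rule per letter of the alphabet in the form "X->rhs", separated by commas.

  step 1 ⇒ step 2: CCCBCCBAC ⇒ CCB·CCB·CCB·C·CCB·CCB·C·AC·CCB
    A ↦ AC
    B ↦ C
    C ↦ CCB

A->AC, B->C, C->CCB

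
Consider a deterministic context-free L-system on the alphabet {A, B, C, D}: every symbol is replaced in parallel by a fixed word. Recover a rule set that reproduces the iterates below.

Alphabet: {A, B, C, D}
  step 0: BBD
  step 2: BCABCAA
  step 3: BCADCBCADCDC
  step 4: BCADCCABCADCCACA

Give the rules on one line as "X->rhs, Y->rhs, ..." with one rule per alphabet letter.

A->DC, B->BC, C->A, D->C

  step 3 ⇒ step 4: BCADCBCADCDC ⇒ BC·A·DC·C·A·BC·A·DC·C·A·C·A
    A ↦ DC
    B ↦ BC
    C ↦ A
    D ↦ C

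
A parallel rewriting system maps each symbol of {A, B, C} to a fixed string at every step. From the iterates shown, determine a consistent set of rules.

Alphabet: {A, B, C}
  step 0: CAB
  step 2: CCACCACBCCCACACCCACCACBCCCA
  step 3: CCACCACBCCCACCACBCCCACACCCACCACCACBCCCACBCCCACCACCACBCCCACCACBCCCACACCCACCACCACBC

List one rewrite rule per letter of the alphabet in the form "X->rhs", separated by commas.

A->CBC, B->CAC, C->CCA

  step 2 ⇒ step 3: CCACCACBCCCACACCCACCACBCCCA ⇒ CCA·CCA·CBC·CCA·CCA·CBC·CCA·CAC·CCA·CCA·CCA·CBC·CCA·CBC·CCA·CCA·CCA·CBC·CCA·CCA·CBC·CCA·CAC·CCA·CCA·CCA·CBC
    A ↦ CBC
    B ↦ CAC
    C ↦ CCA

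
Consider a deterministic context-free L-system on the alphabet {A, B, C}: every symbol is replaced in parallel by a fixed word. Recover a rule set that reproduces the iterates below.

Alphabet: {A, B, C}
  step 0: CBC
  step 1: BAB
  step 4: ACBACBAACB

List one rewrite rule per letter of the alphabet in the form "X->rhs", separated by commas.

  step 0 ⇒ step 1: CBC ⇒ B·A·B
    B ↦ A
    C ↦ B
    A ↦ AC  (constrained at step 1)

A->AC, B->A, C->B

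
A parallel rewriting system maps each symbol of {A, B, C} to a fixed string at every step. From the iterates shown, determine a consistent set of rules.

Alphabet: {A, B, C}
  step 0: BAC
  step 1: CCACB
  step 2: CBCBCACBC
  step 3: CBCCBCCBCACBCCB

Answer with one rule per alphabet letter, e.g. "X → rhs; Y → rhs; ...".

  step 2 ⇒ step 3: CBCBCACBC ⇒ CB·C·CB·C·CB·CA·CB·C·CB
    A ↦ CA
    B ↦ C
    C ↦ CB

A->CA, B->C, C->CB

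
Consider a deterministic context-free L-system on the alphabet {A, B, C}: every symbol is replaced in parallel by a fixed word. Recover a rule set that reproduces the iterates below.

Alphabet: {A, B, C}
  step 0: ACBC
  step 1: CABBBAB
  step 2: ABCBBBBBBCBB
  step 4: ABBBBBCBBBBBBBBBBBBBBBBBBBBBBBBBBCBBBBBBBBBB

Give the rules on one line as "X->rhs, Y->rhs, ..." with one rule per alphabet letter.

  step 1 ⇒ step 2: CABBBAB ⇒ AB·C·BB·BB·BB·C·BB
    A ↦ C
    B ↦ BB
    C ↦ AB

A->C, B->BB, C->AB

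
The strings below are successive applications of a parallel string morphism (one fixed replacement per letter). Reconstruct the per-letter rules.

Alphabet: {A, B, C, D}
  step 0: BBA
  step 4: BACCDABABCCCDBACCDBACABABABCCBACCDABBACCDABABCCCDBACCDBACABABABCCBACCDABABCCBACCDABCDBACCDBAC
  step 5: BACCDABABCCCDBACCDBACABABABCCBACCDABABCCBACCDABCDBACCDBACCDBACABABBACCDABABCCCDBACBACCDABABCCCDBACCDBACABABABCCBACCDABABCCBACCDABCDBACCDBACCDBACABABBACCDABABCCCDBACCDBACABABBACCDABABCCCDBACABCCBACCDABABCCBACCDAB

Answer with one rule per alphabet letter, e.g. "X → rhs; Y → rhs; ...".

  step 4 ⇒ step 5: BACCDABABCCCDBACCDBACABABABCCBACCDABBACCDABABCCCDBACCDBACABABABCCBACCDABABCCBACCDABCDBACCDBAC ⇒ BAC·CD·AB·AB·CC·CD·BAC·CD·BAC·AB·AB·AB·CC·BAC·CD·AB·AB·CC·BAC·CD·AB·CD·BAC·CD·BAC·CD·BAC·AB·AB·BAC·CD·AB·AB·CC·CD·BAC·BAC·CD·AB·AB·CC·CD·BAC·CD·BAC·AB·AB·AB·CC·BAC·CD·AB·AB·CC·BAC·CD·AB·CD·BAC·CD·BAC·CD·BAC·AB·AB·BAC·CD·AB·AB·CC·CD·BAC·CD·BAC·AB·AB·BAC·CD·AB·AB·CC·CD·BAC·AB·CC·BAC·CD·AB·AB·CC·BAC·CD·AB
    A ↦ CD
    B ↦ BAC
    C ↦ AB
    D ↦ CC

A->CD, B->BAC, C->AB, D->CC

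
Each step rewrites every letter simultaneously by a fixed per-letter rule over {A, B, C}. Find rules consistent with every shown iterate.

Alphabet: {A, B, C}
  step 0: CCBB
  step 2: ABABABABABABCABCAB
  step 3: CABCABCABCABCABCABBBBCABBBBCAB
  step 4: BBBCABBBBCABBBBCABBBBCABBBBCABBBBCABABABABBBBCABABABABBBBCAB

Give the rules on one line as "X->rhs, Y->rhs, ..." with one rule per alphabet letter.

A->C, B->AB, C->BBB

  step 3 ⇒ step 4: CABCABCABCABCABCABBBBCABBBBCAB ⇒ BBB·C·AB·BBB·C·AB·BBB·C·AB·BBB·C·AB·BBB·C·AB·BBB·C·AB·AB·AB·AB·BBB·C·AB·AB·AB·AB·BBB·C·AB
    A ↦ C
    B ↦ AB
    C ↦ BBB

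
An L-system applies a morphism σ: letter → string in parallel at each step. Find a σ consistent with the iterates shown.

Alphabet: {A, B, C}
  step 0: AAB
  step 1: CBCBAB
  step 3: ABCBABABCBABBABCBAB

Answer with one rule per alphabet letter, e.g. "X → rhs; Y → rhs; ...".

  step 0 ⇒ step 1: AAB ⇒ CB·CB·AB
    A ↦ CB
    B ↦ AB
    C ↦ B  (constrained at step 1)

A->CB, B->AB, C->B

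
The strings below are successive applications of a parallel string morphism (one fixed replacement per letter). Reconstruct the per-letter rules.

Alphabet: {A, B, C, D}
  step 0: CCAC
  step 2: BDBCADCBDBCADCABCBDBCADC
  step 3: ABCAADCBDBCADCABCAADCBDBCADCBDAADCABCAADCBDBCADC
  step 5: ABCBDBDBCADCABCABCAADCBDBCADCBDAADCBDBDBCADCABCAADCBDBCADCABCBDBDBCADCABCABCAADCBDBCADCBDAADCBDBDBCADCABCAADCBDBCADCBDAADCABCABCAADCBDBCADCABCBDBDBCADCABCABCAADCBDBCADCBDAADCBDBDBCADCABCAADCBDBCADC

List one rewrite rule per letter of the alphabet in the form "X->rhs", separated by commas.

  step 2 ⇒ step 3: BDBCADCBDBCADCABCBDBCADC ⇒ A·BC·A·ADC·BD·BC·ADC·A·BC·A·ADC·BD·BC·ADC·BD·A·ADC·A·BC·A·ADC·BD·BC·ADC
    A ↦ BD
    B ↦ A
    C ↦ ADC
    D ↦ BC

A->BD, B->A, C->ADC, D->BC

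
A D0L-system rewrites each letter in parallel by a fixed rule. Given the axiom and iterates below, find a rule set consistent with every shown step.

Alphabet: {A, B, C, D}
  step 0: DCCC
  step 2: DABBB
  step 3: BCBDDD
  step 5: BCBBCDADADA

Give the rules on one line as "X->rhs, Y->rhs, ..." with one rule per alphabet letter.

A->B, B->D, C->A, D->BC

  step 2 ⇒ step 3: DABBB ⇒ BC·B·D·D·D
    A ↦ B
    B ↦ D
    D ↦ BC
    C ↦ A  (constrained at step 0)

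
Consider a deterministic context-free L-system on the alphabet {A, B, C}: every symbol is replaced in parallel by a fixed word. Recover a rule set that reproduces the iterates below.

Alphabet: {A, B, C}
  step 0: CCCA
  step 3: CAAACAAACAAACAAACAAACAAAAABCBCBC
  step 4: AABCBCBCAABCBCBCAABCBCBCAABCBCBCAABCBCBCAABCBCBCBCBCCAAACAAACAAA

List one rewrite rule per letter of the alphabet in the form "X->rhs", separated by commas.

A->BC, B->CA, C->AA

  step 3 ⇒ step 4: CAAACAAACAAACAAACAAACAAAAABCBCBC ⇒ AA·BC·BC·BC·AA·BC·BC·BC·AA·BC·BC·BC·AA·BC·BC·BC·AA·BC·BC·BC·AA·BC·BC·BC·BC·BC·CA·AA·CA·AA·CA·AA
    A ↦ BC
    B ↦ CA
    C ↦ AA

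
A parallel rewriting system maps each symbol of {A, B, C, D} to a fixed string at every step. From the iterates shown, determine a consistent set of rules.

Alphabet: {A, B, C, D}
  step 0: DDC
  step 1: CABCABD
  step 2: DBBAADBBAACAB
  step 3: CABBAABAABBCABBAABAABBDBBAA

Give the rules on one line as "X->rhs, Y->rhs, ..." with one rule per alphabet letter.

  step 2 ⇒ step 3: DBBAADBBAACAB ⇒ CAB·BAA·BAA·B·B·CAB·BAA·BAA·B·B·D·B·BAA
    A ↦ B
    B ↦ BAA
    C ↦ D
    D ↦ CAB

A->B, B->BAA, C->D, D->CAB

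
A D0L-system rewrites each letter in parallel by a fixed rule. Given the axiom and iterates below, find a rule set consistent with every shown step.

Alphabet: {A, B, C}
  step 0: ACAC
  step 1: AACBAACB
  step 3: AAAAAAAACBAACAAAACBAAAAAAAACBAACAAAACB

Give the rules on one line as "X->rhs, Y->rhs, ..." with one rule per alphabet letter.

  step 0 ⇒ step 1: ACAC ⇒ AA·CB·AA·CB
    A ↦ AA
    C ↦ CB
    B ↦ AAC  (constrained at step 1)

A->AA, B->AAC, C->CB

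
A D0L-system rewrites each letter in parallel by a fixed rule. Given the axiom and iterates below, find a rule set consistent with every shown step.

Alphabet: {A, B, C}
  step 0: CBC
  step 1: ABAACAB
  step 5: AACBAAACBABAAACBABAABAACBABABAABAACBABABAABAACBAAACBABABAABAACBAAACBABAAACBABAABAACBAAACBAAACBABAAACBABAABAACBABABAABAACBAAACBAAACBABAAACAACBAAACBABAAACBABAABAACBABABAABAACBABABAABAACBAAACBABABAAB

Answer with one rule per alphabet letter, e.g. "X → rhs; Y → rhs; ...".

  step 0 ⇒ step 1: CBC ⇒ AB·AAC·AB
    B ↦ AAC
    C ↦ AB
    A ↦ BA  (constrained at step 1)

A->BA, B->AAC, C->AB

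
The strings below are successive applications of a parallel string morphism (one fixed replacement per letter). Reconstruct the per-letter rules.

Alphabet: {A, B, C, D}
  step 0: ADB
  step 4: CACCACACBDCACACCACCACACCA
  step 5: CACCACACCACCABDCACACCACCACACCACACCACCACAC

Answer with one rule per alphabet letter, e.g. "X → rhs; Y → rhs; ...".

  step 4 ⇒ step 5: CACCACACBDCACACCACCACACCA ⇒ CA·C·CA·CA·C·CA·C·CA·BDC·A·CA·C·CA·C·CA·CA·C·CA·CA·C·CA·C·CA·CA·C
    A ↦ C
    B ↦ BDC
    C ↦ CA
    D ↦ A

A->C, B->BDC, C->CA, D->A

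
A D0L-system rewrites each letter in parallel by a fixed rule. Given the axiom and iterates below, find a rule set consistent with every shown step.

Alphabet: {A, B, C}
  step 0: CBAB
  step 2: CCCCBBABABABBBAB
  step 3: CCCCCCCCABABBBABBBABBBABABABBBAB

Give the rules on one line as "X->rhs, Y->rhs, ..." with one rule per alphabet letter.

A->BB, B->AB, C->CC

  step 2 ⇒ step 3: CCCCBBABABABBBAB ⇒ CC·CC·CC·CC·AB·AB·BB·AB·BB·AB·BB·AB·AB·AB·BB·AB
    A ↦ BB
    B ↦ AB
    C ↦ CC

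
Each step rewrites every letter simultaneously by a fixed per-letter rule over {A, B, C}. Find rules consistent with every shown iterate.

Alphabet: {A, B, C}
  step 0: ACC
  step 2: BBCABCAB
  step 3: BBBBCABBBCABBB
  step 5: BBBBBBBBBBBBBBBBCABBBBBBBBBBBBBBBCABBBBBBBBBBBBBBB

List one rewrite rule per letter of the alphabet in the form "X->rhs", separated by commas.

A->B, B->BB, C->CA

  step 2 ⇒ step 3: BBCABCAB ⇒ BB·BB·CA·B·BB·CA·B·BB
    A ↦ B
    B ↦ BB
    C ↦ CA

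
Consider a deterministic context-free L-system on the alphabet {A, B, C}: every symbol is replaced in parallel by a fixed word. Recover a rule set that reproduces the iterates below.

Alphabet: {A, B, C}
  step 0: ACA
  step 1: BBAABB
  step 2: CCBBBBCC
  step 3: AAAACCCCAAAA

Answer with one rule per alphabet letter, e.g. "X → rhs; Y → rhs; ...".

A->BB, B->C, C->AA

  step 2 ⇒ step 3: CCBBBBCC ⇒ AA·AA·C·C·C·C·AA·AA
    B ↦ C
    C ↦ AA
  step 0 ⇒ step 1: ACA ⇒ BB·AA·BB
    A ↦ BB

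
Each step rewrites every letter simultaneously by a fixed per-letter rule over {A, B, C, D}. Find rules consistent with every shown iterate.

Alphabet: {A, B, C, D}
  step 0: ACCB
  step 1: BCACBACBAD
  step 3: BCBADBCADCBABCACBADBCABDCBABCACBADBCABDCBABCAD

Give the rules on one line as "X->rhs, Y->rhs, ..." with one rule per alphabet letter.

  step 0 ⇒ step 1: ACCB ⇒ BCA·CBA·CBA·D
    A ↦ BCA
    B ↦ D
    C ↦ CBA
    D ↦ B  (constrained at step 1)

A->BCA, B->D, C->CBA, D->B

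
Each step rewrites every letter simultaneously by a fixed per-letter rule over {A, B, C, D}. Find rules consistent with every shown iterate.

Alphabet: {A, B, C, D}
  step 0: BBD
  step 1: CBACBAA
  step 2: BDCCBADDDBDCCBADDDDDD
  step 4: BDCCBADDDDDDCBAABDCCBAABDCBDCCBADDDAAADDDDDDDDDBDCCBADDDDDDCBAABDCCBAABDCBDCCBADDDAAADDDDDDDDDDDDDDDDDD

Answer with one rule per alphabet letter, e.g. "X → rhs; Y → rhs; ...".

A->DDD, B->CBA, C->BDC, D->A

  step 1 ⇒ step 2: CBACBAA ⇒ BDC·CBA·DDD·BDC·CBA·DDD·DDD
    A ↦ DDD
    B ↦ CBA
    C ↦ BDC
  step 0 ⇒ step 1: BBD ⇒ CBA·CBA·A
    D ↦ A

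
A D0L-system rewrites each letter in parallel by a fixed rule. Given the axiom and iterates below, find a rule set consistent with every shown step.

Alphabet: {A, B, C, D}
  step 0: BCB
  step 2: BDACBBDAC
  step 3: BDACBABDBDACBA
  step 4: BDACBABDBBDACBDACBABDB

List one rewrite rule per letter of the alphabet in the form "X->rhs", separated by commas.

  step 3 ⇒ step 4: BDACBABDBDACBA ⇒ BD·AC·B·A·BD·B·BD·AC·BD·AC·B·A·BD·B
    A ↦ B
    B ↦ BD
    C ↦ A
    D ↦ AC

A->B, B->BD, C->A, D->AC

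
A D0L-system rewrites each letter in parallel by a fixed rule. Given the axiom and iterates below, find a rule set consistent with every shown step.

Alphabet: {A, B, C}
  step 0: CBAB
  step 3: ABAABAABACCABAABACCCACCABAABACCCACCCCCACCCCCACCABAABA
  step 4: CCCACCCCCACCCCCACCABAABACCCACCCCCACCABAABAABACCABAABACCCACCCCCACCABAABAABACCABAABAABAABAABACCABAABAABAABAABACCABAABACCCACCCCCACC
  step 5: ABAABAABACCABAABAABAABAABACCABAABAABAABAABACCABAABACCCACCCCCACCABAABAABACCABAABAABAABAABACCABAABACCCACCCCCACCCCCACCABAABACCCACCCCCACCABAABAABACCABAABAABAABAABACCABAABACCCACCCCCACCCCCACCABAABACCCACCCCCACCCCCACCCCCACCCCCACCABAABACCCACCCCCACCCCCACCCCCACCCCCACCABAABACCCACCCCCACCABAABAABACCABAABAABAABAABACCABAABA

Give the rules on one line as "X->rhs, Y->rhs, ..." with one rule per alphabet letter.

  step 4 ⇒ step 5: CCCACCCCCACCCCCACCABAABACCCACCCCCACCABAABAABACCABAABACCCACCCCCACCABAABAABACCABAABAABAABAABACCABAABAABAABAABACCABAABACCCACCCCCACC ⇒ ABA·ABA·ABA·CC·ABA·ABA·ABA·ABA·ABA·CC·ABA·ABA·ABA·ABA·ABA·CC·ABA·ABA·CC·CA·CC·CC·CA·CC·ABA·ABA·ABA·CC·ABA·ABA·ABA·ABA·ABA·CC·ABA·ABA·CC·CA·CC·CC·CA·CC·CC·CA·CC·ABA·ABA·CC·CA·CC·CC·CA·CC·ABA·ABA·ABA·CC·ABA·ABA·ABA·ABA·ABA·CC·ABA·ABA·CC·CA·CC·CC·CA·CC·CC·CA·CC·ABA·ABA·CC·CA·CC·CC·CA·CC·CC·CA·CC·CC·CA·CC·CC·CA·CC·ABA·ABA·CC·CA·CC·CC·CA·CC·CC·CA·CC·CC·CA·CC·CC·CA·CC·ABA·ABA·CC·CA·CC·CC·CA·CC·ABA·ABA·ABA·CC·ABA·ABA·ABA·ABA·ABA·CC·ABA·ABA
    A ↦ CC
    B ↦ CA
    C ↦ ABA

A->CC, B->CA, C->ABA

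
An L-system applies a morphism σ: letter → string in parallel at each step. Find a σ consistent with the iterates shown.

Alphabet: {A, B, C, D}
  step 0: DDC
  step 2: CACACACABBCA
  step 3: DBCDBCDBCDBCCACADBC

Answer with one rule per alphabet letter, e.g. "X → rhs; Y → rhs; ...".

  step 2 ⇒ step 3: CACACACABBCA ⇒ DB·C·DB·C·DB·C·DB·C·CA·CA·DB·C
    A ↦ C
    B ↦ CA
    C ↦ DB
    D ↦ BB  (constrained at step 0)

A->C, B->CA, C->DB, D->BB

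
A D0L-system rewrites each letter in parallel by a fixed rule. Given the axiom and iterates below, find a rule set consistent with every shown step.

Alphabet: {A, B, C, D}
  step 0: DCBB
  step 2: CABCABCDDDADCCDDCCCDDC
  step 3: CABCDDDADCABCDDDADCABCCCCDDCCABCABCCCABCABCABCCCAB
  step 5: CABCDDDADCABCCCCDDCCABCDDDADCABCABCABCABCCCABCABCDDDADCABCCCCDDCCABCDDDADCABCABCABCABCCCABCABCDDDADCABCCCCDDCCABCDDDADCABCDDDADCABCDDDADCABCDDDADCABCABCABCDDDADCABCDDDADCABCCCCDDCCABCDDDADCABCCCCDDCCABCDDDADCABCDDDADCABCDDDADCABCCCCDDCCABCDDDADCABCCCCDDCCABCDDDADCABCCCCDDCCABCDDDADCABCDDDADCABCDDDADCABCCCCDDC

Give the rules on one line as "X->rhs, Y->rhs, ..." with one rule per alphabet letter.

A->CDD, B->DAD, C->CAB, D->C

  step 2 ⇒ step 3: CABCABCDDDADCCDDCCCDDC ⇒ CAB·CDD·DAD·CAB·CDD·DAD·CAB·C·C·C·CDD·C·CAB·CAB·C·C·CAB·CAB·CAB·C·C·CAB
    A ↦ CDD
    B ↦ DAD
    C ↦ CAB
    D ↦ C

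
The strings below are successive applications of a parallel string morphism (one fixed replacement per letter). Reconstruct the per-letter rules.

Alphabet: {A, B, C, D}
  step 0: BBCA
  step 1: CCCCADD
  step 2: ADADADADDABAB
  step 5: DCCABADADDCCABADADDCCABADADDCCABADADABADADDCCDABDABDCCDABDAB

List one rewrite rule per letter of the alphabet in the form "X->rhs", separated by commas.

A->D, B->CC, C->AD, D->AB

  step 1 ⇒ step 2: CCCCADD ⇒ AD·AD·AD·AD·D·AB·AB
    A ↦ D
    C ↦ AD
    D ↦ AB
  step 0 ⇒ step 1: BBCA ⇒ CC·CC·AD·D
    B ↦ CC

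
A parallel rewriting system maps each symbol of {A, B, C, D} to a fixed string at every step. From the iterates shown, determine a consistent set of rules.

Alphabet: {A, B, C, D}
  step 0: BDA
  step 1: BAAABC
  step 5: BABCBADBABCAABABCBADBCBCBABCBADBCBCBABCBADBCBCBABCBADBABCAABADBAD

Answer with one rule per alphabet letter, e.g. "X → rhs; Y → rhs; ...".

  step 0 ⇒ step 1: BDA ⇒ BA·AA·BC
    A ↦ BC
    B ↦ BA
    D ↦ AA
    C ↦ D  (constrained at step 1)

A->BC, B->BA, C->D, D->AA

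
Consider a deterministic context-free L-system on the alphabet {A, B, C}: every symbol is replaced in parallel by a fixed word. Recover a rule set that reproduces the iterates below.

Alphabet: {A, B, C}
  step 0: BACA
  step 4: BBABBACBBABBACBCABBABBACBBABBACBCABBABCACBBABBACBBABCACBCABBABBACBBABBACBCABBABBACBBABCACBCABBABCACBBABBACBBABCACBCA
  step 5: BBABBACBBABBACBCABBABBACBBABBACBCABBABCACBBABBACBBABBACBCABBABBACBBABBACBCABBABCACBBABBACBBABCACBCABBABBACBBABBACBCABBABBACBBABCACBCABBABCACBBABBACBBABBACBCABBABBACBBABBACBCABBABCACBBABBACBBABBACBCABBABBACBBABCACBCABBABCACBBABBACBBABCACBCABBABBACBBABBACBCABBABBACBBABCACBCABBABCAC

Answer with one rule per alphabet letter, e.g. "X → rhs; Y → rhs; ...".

  step 4 ⇒ step 5: BBABBACBBABBACBCABBABBACBBABBACBCABBABCACBBABBACBBABCACBCABBABBACBBABBACBCABBABBACBBABCACBCABBABCACBBABBACBBABCACBCA ⇒ BBA·BBA·C·BBA·BBA·C·BCA·BBA·BBA·C·BBA·BBA·C·BCA·BBA·BCA·C·BBA·BBA·C·BBA·BBA·C·BCA·BBA·BBA·C·BBA·BBA·C·BCA·BBA·BCA·C·BBA·BBA·C·BBA·BCA·C·BCA·BBA·BBA·C·BBA·BBA·C·BCA·BBA·BBA·C·BBA·BCA·C·BCA·BBA·BCA·C·BBA·BBA·C·BBA·BBA·C·BCA·BBA·BBA·C·BBA·BBA·C·BCA·BBA·BCA·C·BBA·BBA·C·BBA·BBA·C·BCA·BBA·BBA·C·BBA·BCA·C·BCA·BBA·BCA·C·BBA·BBA·C·BBA·BCA·C·BCA·BBA·BBA·C·BBA·BBA·C·BCA·BBA·BBA·C·BBA·BCA·C·BCA·BBA·BCA·C
    A ↦ C
    B ↦ BBA
    C ↦ BCA

A->C, B->BBA, C->BCA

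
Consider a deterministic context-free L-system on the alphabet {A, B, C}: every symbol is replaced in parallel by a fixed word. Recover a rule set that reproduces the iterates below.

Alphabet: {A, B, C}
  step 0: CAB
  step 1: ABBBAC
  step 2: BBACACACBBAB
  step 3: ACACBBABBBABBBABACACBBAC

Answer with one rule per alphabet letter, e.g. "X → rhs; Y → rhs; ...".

  step 2 ⇒ step 3: BBACACACBBAB ⇒ AC·AC·BB·AB·BB·AB·BB·AB·AC·AC·BB·AC
    A ↦ BB
    B ↦ AC
    C ↦ AB

A->BB, B->AC, C->AB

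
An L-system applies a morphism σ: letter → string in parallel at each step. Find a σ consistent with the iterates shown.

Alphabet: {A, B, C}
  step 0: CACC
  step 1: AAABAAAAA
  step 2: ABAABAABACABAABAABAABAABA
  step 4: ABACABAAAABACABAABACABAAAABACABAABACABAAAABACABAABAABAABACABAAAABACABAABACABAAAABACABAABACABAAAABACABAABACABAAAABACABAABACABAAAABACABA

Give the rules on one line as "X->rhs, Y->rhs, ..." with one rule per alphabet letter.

  step 1 ⇒ step 2: AAABAAAAA ⇒ ABA·ABA·ABA·C·ABA·ABA·ABA·ABA·ABA
    A ↦ ABA
    B ↦ C
  step 0 ⇒ step 1: CACC ⇒ AA·ABA·AA·AA
    C ↦ AA

A->ABA, B->C, C->AA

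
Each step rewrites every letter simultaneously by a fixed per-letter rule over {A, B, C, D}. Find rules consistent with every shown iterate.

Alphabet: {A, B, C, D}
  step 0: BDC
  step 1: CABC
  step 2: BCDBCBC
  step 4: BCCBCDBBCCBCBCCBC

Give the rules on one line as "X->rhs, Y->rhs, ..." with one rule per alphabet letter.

  step 1 ⇒ step 2: CABC ⇒ BC·DB·C·BC
    A ↦ DB
    B ↦ C
    C ↦ BC
  step 0 ⇒ step 1: BDC ⇒ C·A·BC
    D ↦ A

A->DB, B->C, C->BC, D->A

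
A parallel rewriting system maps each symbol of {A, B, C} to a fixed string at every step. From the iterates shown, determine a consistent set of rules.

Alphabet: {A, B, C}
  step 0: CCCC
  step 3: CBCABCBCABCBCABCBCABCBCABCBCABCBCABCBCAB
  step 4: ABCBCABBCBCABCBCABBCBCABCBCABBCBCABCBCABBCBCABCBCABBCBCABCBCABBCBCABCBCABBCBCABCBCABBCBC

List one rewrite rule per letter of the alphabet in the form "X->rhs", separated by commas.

A->B, B->CBC, C->AB

  step 3 ⇒ step 4: CBCABCBCABCBCABCBCABCBCABCBCABCBCABCBCAB ⇒ AB·CBC·AB·B·CBC·AB·CBC·AB·B·CBC·AB·CBC·AB·B·CBC·AB·CBC·AB·B·CBC·AB·CBC·AB·B·CBC·AB·CBC·AB·B·CBC·AB·CBC·AB·B·CBC·AB·CBC·AB·B·CBC
    A ↦ B
    B ↦ CBC
    C ↦ AB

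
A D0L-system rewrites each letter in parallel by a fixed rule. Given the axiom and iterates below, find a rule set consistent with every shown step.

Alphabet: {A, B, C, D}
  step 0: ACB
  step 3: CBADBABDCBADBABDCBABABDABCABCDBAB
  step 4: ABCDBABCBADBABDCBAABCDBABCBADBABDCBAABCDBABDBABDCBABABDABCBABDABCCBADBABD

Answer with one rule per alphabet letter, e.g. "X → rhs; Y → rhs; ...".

  step 3 ⇒ step 4: CBADBABDCBADBABDCBABABDABCABCDBAB ⇒ ABC·D·BAB·CBA·D·BAB·D·CBA·ABC·D·BAB·CBA·D·BAB·D·CBA·ABC·D·BAB·D·BAB·D·CBA·BAB·D·ABC·BAB·D·ABC·CBA·D·BAB·D
    A ↦ BAB
    B ↦ D
    C ↦ ABC
    D ↦ CBA

A->BAB, B->D, C->ABC, D->CBA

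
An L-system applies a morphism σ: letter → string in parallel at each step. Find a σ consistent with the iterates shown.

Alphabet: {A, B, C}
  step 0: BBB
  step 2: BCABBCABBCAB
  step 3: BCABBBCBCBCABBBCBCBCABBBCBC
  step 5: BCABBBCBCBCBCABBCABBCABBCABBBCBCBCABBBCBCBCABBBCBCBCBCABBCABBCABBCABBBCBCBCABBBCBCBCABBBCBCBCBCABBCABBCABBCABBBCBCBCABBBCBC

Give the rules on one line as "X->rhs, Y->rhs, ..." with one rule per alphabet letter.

A->BBC, B->BC, C->AB

  step 2 ⇒ step 3: BCABBCABBCAB ⇒ BC·AB·BBC·BC·BC·AB·BBC·BC·BC·AB·BBC·BC
    A ↦ BBC
    B ↦ BC
    C ↦ AB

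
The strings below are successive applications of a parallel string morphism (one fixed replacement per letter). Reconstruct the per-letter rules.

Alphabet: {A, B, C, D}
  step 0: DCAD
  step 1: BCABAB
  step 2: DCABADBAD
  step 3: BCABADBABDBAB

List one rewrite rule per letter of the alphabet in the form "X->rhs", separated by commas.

  step 2 ⇒ step 3: DCABADBAD ⇒ B·CA·BA·D·BA·B·D·BA·B
    A ↦ BA
    B ↦ D
    C ↦ CA
    D ↦ B

A->BA, B->D, C->CA, D->B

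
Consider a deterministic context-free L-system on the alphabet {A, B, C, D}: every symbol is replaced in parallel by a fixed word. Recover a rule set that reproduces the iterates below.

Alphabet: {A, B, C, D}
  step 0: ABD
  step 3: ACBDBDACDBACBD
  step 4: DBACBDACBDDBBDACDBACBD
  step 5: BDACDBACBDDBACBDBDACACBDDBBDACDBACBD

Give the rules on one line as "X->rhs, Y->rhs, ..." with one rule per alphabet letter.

  step 4 ⇒ step 5: DBACBDACBDDBBDACDBACBD ⇒ BD·AC·D·B·AC·BD·D·B·AC·BD·BD·AC·AC·BD·D·B·BD·AC·D·B·AC·BD
    A ↦ D
    B ↦ AC
    C ↦ B
    D ↦ BD

A->D, B->AC, C->B, D->BD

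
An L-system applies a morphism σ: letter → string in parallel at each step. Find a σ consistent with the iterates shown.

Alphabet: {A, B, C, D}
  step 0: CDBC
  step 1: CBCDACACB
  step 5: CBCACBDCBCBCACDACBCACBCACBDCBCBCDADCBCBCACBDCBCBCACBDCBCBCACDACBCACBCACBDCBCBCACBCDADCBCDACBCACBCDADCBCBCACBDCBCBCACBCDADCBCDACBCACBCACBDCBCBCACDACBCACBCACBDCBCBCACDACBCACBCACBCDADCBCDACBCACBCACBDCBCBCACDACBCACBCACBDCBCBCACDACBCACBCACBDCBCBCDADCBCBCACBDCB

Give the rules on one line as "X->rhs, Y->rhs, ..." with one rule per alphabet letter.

  step 0 ⇒ step 1: CDBC ⇒ CB·CDA·CA·CB
    B ↦ CA
    C ↦ CB
    D ↦ CDA
    A ↦ DCB  (constrained at step 1)

A->DCB, B->CA, C->CB, D->CDA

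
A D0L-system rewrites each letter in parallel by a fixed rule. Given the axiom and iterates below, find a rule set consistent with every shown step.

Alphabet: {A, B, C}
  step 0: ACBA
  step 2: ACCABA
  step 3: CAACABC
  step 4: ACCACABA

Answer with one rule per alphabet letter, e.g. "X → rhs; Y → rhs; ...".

  step 3 ⇒ step 4: CAACABC ⇒ A·C·C·A·C·AB·A
    A ↦ C
    B ↦ AB
    C ↦ A

A->C, B->AB, C->A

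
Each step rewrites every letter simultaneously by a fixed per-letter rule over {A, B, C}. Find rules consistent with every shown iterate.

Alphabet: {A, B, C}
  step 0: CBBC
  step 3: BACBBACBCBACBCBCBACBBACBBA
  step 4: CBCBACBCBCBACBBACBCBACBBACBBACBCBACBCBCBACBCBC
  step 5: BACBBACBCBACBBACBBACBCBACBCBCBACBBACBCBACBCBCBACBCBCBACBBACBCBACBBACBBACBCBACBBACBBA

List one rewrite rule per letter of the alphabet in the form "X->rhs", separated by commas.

A->C, B->CB, C->BA

  step 4 ⇒ step 5: CBCBACBCBCBACBBACBCBACBBACBBACBCBACBCBCBACBCBC ⇒ BA·CB·BA·CB·C·BA·CB·BA·CB·BA·CB·C·BA·CB·CB·C·BA·CB·BA·CB·C·BA·CB·CB·C·BA·CB·CB·C·BA·CB·BA·CB·C·BA·CB·BA·CB·BA·CB·C·BA·CB·BA·CB·BA
    A ↦ C
    B ↦ CB
    C ↦ BA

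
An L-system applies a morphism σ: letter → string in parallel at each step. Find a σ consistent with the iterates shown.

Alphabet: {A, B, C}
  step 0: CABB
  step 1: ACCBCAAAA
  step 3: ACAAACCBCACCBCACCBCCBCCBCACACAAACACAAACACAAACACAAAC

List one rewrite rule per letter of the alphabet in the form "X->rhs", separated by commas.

  step 0 ⇒ step 1: CABB ⇒ AC·CBC·AA·AA
    A ↦ CBC
    B ↦ AA
    C ↦ AC

A->CBC, B->AA, C->AC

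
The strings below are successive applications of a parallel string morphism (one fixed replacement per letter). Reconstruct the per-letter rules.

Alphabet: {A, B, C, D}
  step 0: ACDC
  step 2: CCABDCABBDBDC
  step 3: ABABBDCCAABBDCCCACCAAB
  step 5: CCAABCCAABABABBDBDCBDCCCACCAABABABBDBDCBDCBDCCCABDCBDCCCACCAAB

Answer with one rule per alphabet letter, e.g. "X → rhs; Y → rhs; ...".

  step 2 ⇒ step 3: CCABDCABBDBDC ⇒ AB·AB·BD·C·CA·AB·BD·C·C·CA·C·CA·AB
    A ↦ BD
    B ↦ C
    C ↦ AB
    D ↦ CA

A->BD, B->C, C->AB, D->CA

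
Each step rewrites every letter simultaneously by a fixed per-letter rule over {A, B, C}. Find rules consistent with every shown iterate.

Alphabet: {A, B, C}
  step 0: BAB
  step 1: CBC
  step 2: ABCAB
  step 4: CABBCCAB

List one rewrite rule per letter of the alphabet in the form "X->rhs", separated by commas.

A->B, B->C, C->AB

  step 1 ⇒ step 2: CBC ⇒ AB·C·AB
    B ↦ C
    C ↦ AB
  step 0 ⇒ step 1: BAB ⇒ C·B·C
    A ↦ B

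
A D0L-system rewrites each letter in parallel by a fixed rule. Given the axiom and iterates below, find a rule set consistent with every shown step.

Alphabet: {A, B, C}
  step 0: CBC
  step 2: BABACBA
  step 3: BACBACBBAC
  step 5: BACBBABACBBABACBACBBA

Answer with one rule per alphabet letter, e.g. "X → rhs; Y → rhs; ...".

A->C, B->BA, C->B

  step 2 ⇒ step 3: BABACBA ⇒ BA·C·BA·C·B·BA·C
    A ↦ C
    B ↦ BA
    C ↦ B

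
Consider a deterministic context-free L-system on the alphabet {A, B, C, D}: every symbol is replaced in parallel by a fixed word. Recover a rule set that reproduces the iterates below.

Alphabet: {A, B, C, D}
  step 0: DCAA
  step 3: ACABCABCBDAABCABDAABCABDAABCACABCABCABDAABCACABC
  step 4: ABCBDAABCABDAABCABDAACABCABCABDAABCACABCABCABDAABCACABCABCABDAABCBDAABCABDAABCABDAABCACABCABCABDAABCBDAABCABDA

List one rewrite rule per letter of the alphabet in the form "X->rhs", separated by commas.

  step 3 ⇒ step 4: ACABCABCBDAABCABDAABCABDAABCACABCABCABDAABCACABC ⇒ ABC·BDA·ABC·A·BDA·ABC·A·BDA·A·C·ABC·ABC·A·BDA·ABC·A·C·ABC·ABC·A·BDA·ABC·A·C·ABC·ABC·A·BDA·ABC·BDA·ABC·A·BDA·ABC·A·BDA·ABC·A·C·ABC·ABC·A·BDA·ABC·BDA·ABC·A·BDA
    A ↦ ABC
    B ↦ A
    C ↦ BDA
    D ↦ C

A->ABC, B->A, C->BDA, D->C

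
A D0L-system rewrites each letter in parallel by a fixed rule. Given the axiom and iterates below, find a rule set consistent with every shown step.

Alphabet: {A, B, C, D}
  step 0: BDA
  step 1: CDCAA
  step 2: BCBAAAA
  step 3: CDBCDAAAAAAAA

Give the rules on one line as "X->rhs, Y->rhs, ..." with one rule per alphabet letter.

  step 2 ⇒ step 3: BCBAAAA ⇒ CD·B·CD·AA·AA·AA·AA
    A ↦ AA
    B ↦ CD
    C ↦ B
  step 0 ⇒ step 1: BDA ⇒ CD·C·AA
    D ↦ C

A->AA, B->CD, C->B, D->C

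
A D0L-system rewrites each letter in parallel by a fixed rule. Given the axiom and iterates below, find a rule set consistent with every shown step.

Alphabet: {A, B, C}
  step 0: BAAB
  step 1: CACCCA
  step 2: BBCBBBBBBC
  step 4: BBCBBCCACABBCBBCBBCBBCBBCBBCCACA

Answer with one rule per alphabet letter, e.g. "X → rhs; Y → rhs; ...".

A->C, B->CA, C->BB

  step 1 ⇒ step 2: CACCCA ⇒ BB·C·BB·BB·BB·C
    A ↦ C
    C ↦ BB
  step 0 ⇒ step 1: BAAB ⇒ CA·C·C·CA
    B ↦ CA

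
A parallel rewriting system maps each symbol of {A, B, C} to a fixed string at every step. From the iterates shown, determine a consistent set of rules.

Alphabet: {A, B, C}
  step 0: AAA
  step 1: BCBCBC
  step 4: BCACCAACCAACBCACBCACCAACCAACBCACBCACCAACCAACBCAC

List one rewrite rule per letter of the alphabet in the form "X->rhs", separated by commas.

A->BC, B->CA, C->AC

  step 0 ⇒ step 1: AAA ⇒ BC·BC·BC
    A ↦ BC
    B ↦ CA  (constrained at step 1)
    C ↦ AC  (constrained at step 1)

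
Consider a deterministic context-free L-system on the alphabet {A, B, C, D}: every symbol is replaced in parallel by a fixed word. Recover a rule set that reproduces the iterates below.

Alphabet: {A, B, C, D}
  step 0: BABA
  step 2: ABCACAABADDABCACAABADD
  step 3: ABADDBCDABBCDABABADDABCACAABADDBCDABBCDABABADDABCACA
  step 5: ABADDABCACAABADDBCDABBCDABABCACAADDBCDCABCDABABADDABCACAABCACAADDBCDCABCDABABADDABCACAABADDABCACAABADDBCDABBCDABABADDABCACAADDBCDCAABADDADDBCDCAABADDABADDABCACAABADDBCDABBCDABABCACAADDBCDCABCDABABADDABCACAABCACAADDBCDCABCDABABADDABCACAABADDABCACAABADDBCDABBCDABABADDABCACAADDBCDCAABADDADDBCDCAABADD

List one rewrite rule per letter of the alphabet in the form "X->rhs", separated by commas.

  step 2 ⇒ step 3: ABCACAABADDABCACAABADD ⇒ AB·ADD·BCD·AB·BCD·AB·AB·ADD·AB·CA·CA·AB·ADD·BCD·AB·BCD·AB·AB·ADD·AB·CA·CA
    A ↦ AB
    B ↦ ADD
    C ↦ BCD
    D ↦ CA

A->AB, B->ADD, C->BCD, D->CA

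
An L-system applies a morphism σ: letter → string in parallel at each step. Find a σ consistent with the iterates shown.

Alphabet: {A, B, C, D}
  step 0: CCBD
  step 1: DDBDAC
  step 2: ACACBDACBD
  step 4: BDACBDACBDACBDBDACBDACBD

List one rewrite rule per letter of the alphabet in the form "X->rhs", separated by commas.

  step 1 ⇒ step 2: DDBDAC ⇒ AC·AC·BD·AC·B·D
    A ↦ B
    B ↦ BD
    C ↦ D
    D ↦ AC

A->B, B->BD, C->D, D->AC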